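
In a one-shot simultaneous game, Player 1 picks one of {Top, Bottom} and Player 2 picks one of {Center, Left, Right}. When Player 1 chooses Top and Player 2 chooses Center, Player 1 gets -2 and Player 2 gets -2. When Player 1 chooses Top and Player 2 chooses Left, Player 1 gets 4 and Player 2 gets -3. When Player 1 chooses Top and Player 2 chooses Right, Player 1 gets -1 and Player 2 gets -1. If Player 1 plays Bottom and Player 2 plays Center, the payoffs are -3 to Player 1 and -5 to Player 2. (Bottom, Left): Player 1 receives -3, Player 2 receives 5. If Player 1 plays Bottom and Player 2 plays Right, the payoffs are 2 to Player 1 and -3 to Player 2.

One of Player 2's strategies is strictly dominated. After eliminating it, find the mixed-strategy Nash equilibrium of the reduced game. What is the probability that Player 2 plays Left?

q = 3/10

Player 2's strategy Center is strictly dominated by Right: -1 > -2 and -3 > -5. Eliminate Center.
For Player 1 to be willing to mix, Player 1 must be indifferent between Top and Bottom, which pins down Player 2's mix.
  Player 1's payoff to Top: q·4 + (1−q)·(-1) = 5q - 1
  Player 1's payoff to Bottom: q·(-3) + (1−q)·2 = -5q + 2
  5q - 1 = -5q + 2  ⇒  10q = 3  ⇒  q = 3/10.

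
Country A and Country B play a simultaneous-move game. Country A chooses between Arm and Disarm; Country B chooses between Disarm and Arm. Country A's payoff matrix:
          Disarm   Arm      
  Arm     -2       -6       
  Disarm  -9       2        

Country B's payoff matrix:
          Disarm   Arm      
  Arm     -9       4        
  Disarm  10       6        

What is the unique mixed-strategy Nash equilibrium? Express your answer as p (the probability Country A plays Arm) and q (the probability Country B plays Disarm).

p = 4/17, q = 8/15

Country A's mix must leave Country B indifferent between Disarm and Arm.
  Country B's expected payoff from Disarm: p·(-9) + (1−p)·10 = -19p + 10
  Country B's expected payoff from Arm: p·4 + (1−p)·6 = -2p + 6
  -19p + 10 = -2p + 6  ⇒  -17p = -4  ⇒  p = 4/17.
Country A's indifference between Arm and Disarm determines Country B's mixing probability q:
  Country A's payoff from Arm: q·(-2) + (1−q)·(-6) = 4q - 6
  Country A's payoff from Disarm: q·(-9) + (1−q)·2 = -11q + 2
  4q - 6 = -11q + 2  ⇒  15q = 8  ⇒  q = 8/15.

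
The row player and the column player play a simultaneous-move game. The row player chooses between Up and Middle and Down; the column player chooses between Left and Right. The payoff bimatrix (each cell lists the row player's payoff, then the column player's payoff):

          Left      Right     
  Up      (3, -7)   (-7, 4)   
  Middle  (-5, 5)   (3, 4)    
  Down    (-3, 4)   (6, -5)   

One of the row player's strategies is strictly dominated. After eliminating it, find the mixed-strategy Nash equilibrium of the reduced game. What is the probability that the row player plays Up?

p = 9/20

The row player's strategy Middle is strictly dominated by Down: -3 > -5 and 6 > 3. Eliminate Middle.
Set the column player's expected payoff from Left equal to that from Right:
  the column player's payoff from Left: p·(-7) + (1−p)·4 = -11p + 4
  the column player's payoff from Right: p·4 + (1−p)·(-5) = 9p - 5
  -11p + 4 = 9p - 5  ⇒  -20p = -9  ⇒  p = 9/20.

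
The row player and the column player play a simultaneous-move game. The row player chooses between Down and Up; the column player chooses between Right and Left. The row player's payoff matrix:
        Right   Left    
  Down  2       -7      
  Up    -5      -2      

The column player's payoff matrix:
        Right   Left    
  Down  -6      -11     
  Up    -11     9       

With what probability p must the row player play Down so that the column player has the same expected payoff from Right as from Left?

The column player's indifference between Right and Left determines the row player's mixing probability p:
  the column player's payoff from Right: p·(-6) + (1−p)·(-11) = 5p - 11
  the column player's payoff from Left: p·(-11) + (1−p)·9 = -20p + 9
  5p - 11 = -20p + 9  ⇒  25p = 20  ⇒  p = 4/5.

p = 4/5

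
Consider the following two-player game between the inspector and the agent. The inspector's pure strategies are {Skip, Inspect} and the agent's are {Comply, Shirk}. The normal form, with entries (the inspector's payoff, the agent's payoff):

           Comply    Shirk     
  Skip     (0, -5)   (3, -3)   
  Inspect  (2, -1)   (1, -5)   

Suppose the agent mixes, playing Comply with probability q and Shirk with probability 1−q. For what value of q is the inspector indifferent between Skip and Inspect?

q = 1/2

For the inspector to be willing to mix, the inspector must be indifferent between Skip and Inspect, which pins down the agent's mix.
  the inspector's expected payoff from Skip: q·0 + (1−q)·3 = -3q + 3
  the inspector's expected payoff from Inspect: q·2 + (1−q)·1 = q + 1
  -3q + 3 = q + 1  ⇒  -4q = -2  ⇒  q = 1/2.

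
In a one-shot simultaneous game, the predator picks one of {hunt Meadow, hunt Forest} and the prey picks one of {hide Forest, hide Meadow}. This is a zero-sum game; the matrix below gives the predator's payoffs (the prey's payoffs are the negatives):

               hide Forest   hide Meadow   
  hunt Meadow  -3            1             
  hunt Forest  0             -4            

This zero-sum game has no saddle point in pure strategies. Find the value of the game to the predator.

The prey's mix must leave the predator indifferent between hunt Meadow and hunt Forest.
  the predator's expected payoff from hunt Meadow: q·(-3) + (1−q)·1 = -4q + 1
  the predator's expected payoff from hunt Forest: q·0 + (1−q)·(-4) = 4q - 4
  -4q + 1 = 4q - 4  ⇒  -8q = -5  ⇒  q = 5/8.
The value is the predator's expected payoff against this mix (using hunt Meadow): (5/8)·(-3) + (3/8)·1 = -3/2.

v = -3/2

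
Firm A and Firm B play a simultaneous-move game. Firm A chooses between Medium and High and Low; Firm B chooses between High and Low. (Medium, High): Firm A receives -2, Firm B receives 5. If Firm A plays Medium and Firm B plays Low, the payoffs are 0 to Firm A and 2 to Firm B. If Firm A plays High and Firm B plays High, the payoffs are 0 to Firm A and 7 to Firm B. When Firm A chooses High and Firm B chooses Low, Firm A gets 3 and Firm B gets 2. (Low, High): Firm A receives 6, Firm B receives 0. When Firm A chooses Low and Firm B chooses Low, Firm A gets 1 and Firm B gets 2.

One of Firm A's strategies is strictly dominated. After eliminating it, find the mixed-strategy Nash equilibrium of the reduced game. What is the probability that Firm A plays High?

Firm A's strategy Medium is strictly dominated by High: 0 > -2 and 3 > 0. Eliminate Medium.
For Firm B to be willing to mix, Firm B must be indifferent between High and Low, which pins down Firm A's mix.
  Firm B's payoff from High: p·7 + (1−p)·0 = 7p
  Firm B's payoff from Low: p·2 + (1−p)·2 = 2
  7p = 2  ⇒  7p = 2  ⇒  p = 2/7.

p = 2/7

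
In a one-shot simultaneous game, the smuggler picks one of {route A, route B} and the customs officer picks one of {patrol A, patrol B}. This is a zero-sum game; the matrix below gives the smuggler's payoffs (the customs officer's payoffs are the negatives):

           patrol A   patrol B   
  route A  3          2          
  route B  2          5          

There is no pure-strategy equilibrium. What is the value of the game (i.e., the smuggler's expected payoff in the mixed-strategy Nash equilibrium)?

The customs officer's mix must leave the smuggler indifferent between route A and route B.
  the smuggler's expected payoff from route A: q·3 + (1−q)·2 = q + 2
  the smuggler's expected payoff from route B: q·2 + (1−q)·5 = -3q + 5
  q + 2 = -3q + 5  ⇒  4q = 3  ⇒  q = 3/4.
The value is the smuggler's expected payoff against this mix (using route A): (3/4)·3 + (1/4)·2 = 11/4.

v = 11/4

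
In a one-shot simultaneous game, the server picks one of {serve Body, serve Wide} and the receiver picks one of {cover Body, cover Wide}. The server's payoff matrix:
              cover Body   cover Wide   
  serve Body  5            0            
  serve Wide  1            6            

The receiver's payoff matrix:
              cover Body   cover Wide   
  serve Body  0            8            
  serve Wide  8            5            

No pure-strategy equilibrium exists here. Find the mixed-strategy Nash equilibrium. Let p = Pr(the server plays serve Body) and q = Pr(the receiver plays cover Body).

Set the receiver's expected payoff from cover Body equal to that from cover Wide:
  the receiver's payoff from cover Body: p·0 + (1−p)·8 = -8p + 8
  the receiver's payoff from cover Wide: p·8 + (1−p)·5 = 3p + 5
  -8p + 8 = 3p + 5  ⇒  -11p = -3  ⇒  p = 3/11.
The receiver's mix must leave the server indifferent between serve Body and serve Wide.
  the server's payoff to serve Body: q·5 + (1−q)·0 = 5q
  the server's payoff to serve Wide: q·1 + (1−q)·6 = -5q + 6
  5q = -5q + 6  ⇒  10q = 6  ⇒  q = 3/5.

p = 3/11, q = 3/5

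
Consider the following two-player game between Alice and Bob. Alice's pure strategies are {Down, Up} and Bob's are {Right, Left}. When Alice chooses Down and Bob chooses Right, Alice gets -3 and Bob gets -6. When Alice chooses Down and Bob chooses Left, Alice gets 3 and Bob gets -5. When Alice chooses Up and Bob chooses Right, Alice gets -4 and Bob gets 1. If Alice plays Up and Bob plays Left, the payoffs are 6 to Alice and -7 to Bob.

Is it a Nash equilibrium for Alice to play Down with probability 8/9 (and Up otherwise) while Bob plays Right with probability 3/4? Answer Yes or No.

Yes

Check Bob's indifference given Alice's mix p = 8/9:
  payoff from Right = -47/9; payoff from Left = -47/9 — equal.
Check Alice's indifference given Bob's mix q = 3/4:
  payoff from Down = -3/2; payoff from Up = -3/2 — equal.
Both players are indifferent, so neither can profitably deviate.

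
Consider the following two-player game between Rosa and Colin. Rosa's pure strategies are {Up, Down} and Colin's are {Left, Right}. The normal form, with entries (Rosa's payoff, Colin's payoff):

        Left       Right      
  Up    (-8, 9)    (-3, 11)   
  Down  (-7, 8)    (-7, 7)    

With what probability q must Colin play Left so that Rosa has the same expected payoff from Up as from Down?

q = 4/5

Colin's mix must leave Rosa indifferent between Up and Down.
  Rosa's expected payoff from Up: q·(-8) + (1−q)·(-3) = -5q - 3
  Rosa's expected payoff from Down: q·(-7) + (1−q)·(-7) = -7
  -5q - 3 = -7  ⇒  -5q = -4  ⇒  q = 4/5.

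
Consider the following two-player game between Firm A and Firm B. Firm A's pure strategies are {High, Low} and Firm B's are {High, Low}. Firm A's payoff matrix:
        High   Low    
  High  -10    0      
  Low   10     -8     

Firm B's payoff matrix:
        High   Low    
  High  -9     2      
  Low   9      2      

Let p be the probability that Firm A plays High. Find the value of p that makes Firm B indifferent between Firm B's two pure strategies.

p = 7/18

For Firm B to be willing to mix, Firm B must be indifferent between High and Low, which pins down Firm A's mix.
  Firm B's payoff from High: p·(-9) + (1−p)·9 = -18p + 9
  Firm B's payoff from Low: p·2 + (1−p)·2 = 2
  -18p + 9 = 2  ⇒  -18p = -7  ⇒  p = 7/18.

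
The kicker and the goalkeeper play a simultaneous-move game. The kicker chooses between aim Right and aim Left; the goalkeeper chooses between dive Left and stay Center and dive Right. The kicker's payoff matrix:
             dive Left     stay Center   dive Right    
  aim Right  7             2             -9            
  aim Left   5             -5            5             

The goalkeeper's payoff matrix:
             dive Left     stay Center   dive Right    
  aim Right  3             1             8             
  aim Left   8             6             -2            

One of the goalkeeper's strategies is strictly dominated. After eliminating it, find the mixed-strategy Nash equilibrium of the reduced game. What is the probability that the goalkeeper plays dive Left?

q = 7/8

The goalkeeper's strategy stay Center is strictly dominated by dive Left: 3 > 1 and 8 > 6. Eliminate stay Center.
The goalkeeper's mix must leave the kicker indifferent between aim Right and aim Left.
  the kicker's payoff from aim Right: q·7 + (1−q)·(-9) = 16q - 9
  the kicker's payoff from aim Left: q·5 + (1−q)·5 = 5
  16q - 9 = 5  ⇒  16q = 14  ⇒  q = 7/8.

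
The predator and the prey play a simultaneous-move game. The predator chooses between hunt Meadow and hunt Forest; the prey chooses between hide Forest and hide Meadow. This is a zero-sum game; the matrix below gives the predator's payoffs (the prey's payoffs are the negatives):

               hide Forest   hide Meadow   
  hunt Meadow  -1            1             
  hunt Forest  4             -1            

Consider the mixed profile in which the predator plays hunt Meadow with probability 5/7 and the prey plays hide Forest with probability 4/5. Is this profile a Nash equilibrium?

Given the prey's mix q = 4/5, the predator's payoff from hunt Meadow is -3/5 but from hunt Forest is 3. The predator strictly prefers hunt Forest, so the predator would not mix.
So the proposed profile is not a Nash equilibrium.

No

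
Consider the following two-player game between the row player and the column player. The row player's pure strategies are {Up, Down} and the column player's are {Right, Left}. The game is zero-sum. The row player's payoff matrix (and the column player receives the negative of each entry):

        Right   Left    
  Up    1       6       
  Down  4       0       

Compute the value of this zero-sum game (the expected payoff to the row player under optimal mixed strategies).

For the row player to be willing to mix, the row player must be indifferent between Up and Down, which pins down the column player's mix.
  the row player's payoff from Up: q·1 + (1−q)·6 = -5q + 6
  the row player's payoff from Down: q·4 + (1−q)·0 = 4q
  -5q + 6 = 4q  ⇒  -9q = -6  ⇒  q = 2/3.
The value is the row player's expected payoff against this mix (using Up): (2/3)·1 + (1/3)·6 = 8/3.

v = 8/3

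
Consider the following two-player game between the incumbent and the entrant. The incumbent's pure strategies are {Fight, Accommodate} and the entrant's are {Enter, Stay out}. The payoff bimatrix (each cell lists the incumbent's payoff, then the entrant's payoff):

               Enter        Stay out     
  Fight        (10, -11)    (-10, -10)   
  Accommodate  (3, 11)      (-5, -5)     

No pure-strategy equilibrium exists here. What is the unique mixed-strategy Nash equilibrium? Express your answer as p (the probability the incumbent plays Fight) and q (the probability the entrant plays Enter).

In a mixed equilibrium the entrant is indifferent between Enter and Stay out; this condition fixes p.
  the entrant's payoff from Enter: p·(-11) + (1−p)·11 = -22p + 11
  the entrant's payoff from Stay out: p·(-10) + (1−p)·(-5) = -5p - 5
  -22p + 11 = -5p - 5  ⇒  -17p = -16  ⇒  p = 16/17.
For the incumbent to be willing to mix, the incumbent must be indifferent between Fight and Accommodate, which pins down the entrant's mix.
  the incumbent's expected payoff from Fight: q·10 + (1−q)·(-10) = 20q - 10
  the incumbent's expected payoff from Accommodate: q·3 + (1−q)·(-5) = 8q - 5
  20q - 10 = 8q - 5  ⇒  12q = 5  ⇒  q = 5/12.

p = 16/17, q = 5/12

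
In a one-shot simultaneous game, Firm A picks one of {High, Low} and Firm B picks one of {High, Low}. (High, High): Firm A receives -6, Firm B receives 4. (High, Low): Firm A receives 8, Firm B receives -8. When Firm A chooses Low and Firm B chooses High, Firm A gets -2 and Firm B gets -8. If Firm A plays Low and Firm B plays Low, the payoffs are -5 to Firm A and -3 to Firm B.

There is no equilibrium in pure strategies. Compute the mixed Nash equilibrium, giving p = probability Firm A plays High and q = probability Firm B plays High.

In a mixed equilibrium Firm B is indifferent between High and Low; this condition fixes p.
  Firm B's expected payoff from High: p·4 + (1−p)·(-8) = 12p - 8
  Firm B's expected payoff from Low: p·(-8) + (1−p)·(-3) = -5p - 3
  12p - 8 = -5p - 3  ⇒  17p = 5  ⇒  p = 5/17.
In a mixed equilibrium Firm A is indifferent between High and Low; this condition fixes q.
  Firm A's payoff from High: q·(-6) + (1−q)·8 = -14q + 8
  Firm A's payoff from Low: q·(-2) + (1−q)·(-5) = 3q - 5
  -14q + 8 = 3q - 5  ⇒  -17q = -13  ⇒  q = 13/17.

p = 5/17, q = 13/17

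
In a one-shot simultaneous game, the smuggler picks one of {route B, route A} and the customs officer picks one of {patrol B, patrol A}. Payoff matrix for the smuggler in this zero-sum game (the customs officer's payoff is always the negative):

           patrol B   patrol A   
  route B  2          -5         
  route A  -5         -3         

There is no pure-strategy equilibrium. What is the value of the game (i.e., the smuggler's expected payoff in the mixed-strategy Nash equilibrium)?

The customs officer's mix must leave the smuggler indifferent between route B and route A.
  the smuggler's payoff from route B: q·2 + (1−q)·(-5) = 7q - 5
  the smuggler's payoff from route A: q·(-5) + (1−q)·(-3) = -2q - 3
  7q - 5 = -2q - 3  ⇒  9q = 2  ⇒  q = 2/9.
The value is the smuggler's expected payoff against this mix (using route B): (2/9)·2 + (7/9)·(-5) = -31/9.

v = -31/9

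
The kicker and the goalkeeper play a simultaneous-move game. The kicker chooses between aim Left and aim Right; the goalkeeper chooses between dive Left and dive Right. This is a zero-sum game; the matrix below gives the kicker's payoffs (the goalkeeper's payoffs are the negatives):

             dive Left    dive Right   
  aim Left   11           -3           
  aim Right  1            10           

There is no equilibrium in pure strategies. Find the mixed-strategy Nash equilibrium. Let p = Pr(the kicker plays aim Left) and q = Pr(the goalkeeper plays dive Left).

The goalkeeper's indifference between dive Left and dive Right determines the kicker's mixing probability p:
  the goalkeeper's expected payoff from dive Left: p·(-11) + (1−p)·(-1) = -10p - 1
  the goalkeeper's expected payoff from dive Right: p·3 + (1−p)·(-10) = 13p - 10
  -10p - 1 = 13p - 10  ⇒  -23p = -9  ⇒  p = 9/23.
Set the kicker's expected payoff from aim Left equal to that from aim Right:
  the kicker's payoff from aim Left: q·11 + (1−q)·(-3) = 14q - 3
  the kicker's payoff from aim Right: q·1 + (1−q)·10 = -9q + 10
  14q - 3 = -9q + 10  ⇒  23q = 13  ⇒  q = 13/23.

p = 9/23, q = 13/23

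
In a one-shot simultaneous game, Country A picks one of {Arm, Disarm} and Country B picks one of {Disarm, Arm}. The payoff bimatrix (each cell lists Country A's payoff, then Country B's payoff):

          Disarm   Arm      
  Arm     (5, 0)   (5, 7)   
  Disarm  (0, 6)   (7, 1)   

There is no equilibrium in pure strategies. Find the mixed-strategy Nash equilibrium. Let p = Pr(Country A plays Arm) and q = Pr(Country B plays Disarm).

p = 5/12, q = 2/7

Set Country B's expected payoff from Disarm equal to that from Arm:
  Country B's payoff to Disarm: p·0 + (1−p)·6 = -6p + 6
  Country B's payoff to Arm: p·7 + (1−p)·1 = 6p + 1
  -6p + 6 = 6p + 1  ⇒  -12p = -5  ⇒  p = 5/12.
Country A's indifference between Arm and Disarm determines Country B's mixing probability q:
  Country A's expected payoff from Arm: q·5 + (1−q)·5 = 5
  Country A's expected payoff from Disarm: q·0 + (1−q)·7 = -7q + 7
  5 = -7q + 7  ⇒  7q = 2  ⇒  q = 2/7.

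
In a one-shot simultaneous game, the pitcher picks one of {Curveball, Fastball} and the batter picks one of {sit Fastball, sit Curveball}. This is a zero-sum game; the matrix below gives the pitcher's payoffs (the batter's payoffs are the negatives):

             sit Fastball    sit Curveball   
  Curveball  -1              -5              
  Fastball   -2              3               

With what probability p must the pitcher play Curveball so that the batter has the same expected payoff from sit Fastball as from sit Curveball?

p = 5/9

The pitcher's mix must leave the batter indifferent between sit Fastball and sit Curveball.
  the batter's expected payoff from sit Fastball: p·1 + (1−p)·2 = -p + 2
  the batter's expected payoff from sit Curveball: p·5 + (1−p)·(-3) = 8p - 3
  -p + 2 = 8p - 3  ⇒  -9p = -5  ⇒  p = 5/9.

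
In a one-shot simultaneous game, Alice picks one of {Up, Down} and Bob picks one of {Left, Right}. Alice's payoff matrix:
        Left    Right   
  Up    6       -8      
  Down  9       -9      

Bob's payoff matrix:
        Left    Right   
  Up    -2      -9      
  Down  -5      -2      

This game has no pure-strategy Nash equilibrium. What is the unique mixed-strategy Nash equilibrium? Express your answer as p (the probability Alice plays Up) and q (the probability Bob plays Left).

p = 3/10, q = 1/4

Set Bob's expected payoff from Left equal to that from Right:
  Bob's payoff to Left: p·(-2) + (1−p)·(-5) = 3p - 5
  Bob's payoff to Right: p·(-9) + (1−p)·(-2) = -7p - 2
  3p - 5 = -7p - 2  ⇒  10p = 3  ⇒  p = 3/10.
In a mixed equilibrium Alice is indifferent between Up and Down; this condition fixes q.
  Alice's payoff from Up: q·6 + (1−q)·(-8) = 14q - 8
  Alice's payoff from Down: q·9 + (1−q)·(-9) = 18q - 9
  14q - 8 = 18q - 9  ⇒  -4q = -1  ⇒  q = 1/4.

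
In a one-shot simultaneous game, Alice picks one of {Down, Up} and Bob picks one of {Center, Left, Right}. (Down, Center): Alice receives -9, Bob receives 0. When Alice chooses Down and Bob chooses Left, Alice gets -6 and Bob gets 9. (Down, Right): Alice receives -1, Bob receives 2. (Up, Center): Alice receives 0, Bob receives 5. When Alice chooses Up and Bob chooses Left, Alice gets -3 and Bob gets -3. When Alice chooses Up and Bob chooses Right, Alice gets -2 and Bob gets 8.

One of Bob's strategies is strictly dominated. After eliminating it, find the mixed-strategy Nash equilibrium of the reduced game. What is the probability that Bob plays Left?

q = 1/4

Bob's strategy Center is strictly dominated by Right: 2 > 0 and 8 > 5. Eliminate Center.
Bob's mix must leave Alice indifferent between Down and Up.
  Alice's expected payoff from Down: q·(-6) + (1−q)·(-1) = -5q - 1
  Alice's expected payoff from Up: q·(-3) + (1−q)·(-2) = -q - 2
  -5q - 1 = -q - 2  ⇒  -4q = -1  ⇒  q = 1/4.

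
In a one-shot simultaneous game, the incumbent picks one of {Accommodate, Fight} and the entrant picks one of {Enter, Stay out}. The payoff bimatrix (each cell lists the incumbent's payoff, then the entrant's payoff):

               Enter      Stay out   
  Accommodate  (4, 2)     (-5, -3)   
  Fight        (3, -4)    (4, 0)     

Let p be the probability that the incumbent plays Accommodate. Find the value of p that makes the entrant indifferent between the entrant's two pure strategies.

The incumbent's mix must leave the entrant indifferent between Enter and Stay out.
  the entrant's payoff from Enter: p·2 + (1−p)·(-4) = 6p - 4
  the entrant's payoff from Stay out: p·(-3) + (1−p)·0 = -3p
  6p - 4 = -3p  ⇒  9p = 4  ⇒  p = 4/9.

p = 4/9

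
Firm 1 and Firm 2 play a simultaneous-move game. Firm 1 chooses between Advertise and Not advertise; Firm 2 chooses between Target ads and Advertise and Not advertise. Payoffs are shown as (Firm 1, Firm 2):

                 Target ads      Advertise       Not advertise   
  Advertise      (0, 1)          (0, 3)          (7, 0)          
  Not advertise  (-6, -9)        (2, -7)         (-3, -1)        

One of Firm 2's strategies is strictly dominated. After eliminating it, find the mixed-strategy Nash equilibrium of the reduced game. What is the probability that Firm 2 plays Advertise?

q = 5/6

Firm 2's strategy Target ads is strictly dominated by Advertise: 3 > 1 and -7 > -9. Eliminate Target ads.
In a mixed equilibrium Firm 1 is indifferent between Advertise and Not advertise; this condition fixes q.
  Firm 1's payoff from Advertise: q·0 + (1−q)·7 = -7q + 7
  Firm 1's payoff from Not advertise: q·2 + (1−q)·(-3) = 5q - 3
  -7q + 7 = 5q - 3  ⇒  -12q = -10  ⇒  q = 5/6.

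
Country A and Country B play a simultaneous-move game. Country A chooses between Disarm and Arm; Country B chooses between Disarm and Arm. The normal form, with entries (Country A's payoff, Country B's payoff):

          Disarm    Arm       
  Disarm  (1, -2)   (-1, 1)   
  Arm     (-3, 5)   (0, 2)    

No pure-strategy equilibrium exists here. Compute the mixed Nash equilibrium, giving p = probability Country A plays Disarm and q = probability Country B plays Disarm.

Country B's indifference between Disarm and Arm determines Country A's mixing probability p:
  Country B's payoff from Disarm: p·(-2) + (1−p)·5 = -7p + 5
  Country B's payoff from Arm: p·1 + (1−p)·2 = -p + 2
  -7p + 5 = -p + 2  ⇒  -6p = -3  ⇒  p = 1/2.
Country A's indifference between Disarm and Arm determines Country B's mixing probability q:
  Country A's expected payoff from Disarm: q·1 + (1−q)·(-1) = 2q - 1
  Country A's expected payoff from Arm: q·(-3) + (1−q)·0 = -3q
  2q - 1 = -3q  ⇒  5q = 1  ⇒  q = 1/5.

p = 1/2, q = 1/5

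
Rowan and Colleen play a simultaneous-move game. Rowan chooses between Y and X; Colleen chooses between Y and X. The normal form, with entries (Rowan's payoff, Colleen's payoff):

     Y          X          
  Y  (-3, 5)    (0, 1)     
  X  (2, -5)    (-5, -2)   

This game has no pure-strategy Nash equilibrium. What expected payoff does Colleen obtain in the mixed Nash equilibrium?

Set Colleen's expected payoff from Y equal to that from X:
  Colleen's payoff from Y: p·5 + (1−p)·(-5) = 10p - 5
  Colleen's payoff from X: p·1 + (1−p)·(-2) = 3p - 2
  10p - 5 = 3p - 2  ⇒  7p = 3  ⇒  p = 3/7.
At equilibrium Colleen is indifferent across columns, so Colleen's payoff equals the payoff from Y: (3/7)·5 + (4/7)·(-5) = -5/7.

-5/7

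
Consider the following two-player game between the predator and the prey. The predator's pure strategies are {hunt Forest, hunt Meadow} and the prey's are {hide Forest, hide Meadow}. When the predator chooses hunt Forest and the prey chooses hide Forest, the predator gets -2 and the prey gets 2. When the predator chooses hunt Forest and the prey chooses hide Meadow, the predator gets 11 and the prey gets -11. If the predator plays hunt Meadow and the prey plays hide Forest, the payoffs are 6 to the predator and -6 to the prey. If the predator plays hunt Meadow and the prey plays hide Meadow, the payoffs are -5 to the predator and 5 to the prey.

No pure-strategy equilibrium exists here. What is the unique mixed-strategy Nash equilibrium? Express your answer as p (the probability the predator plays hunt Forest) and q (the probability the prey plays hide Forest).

p = 11/24, q = 2/3

For the prey to be willing to mix, the prey must be indifferent between hide Forest and hide Meadow, which pins down the predator's mix.
  the prey's expected payoff from hide Forest: p·2 + (1−p)·(-6) = 8p - 6
  the prey's expected payoff from hide Meadow: p·(-11) + (1−p)·5 = -16p + 5
  8p - 6 = -16p + 5  ⇒  24p = 11  ⇒  p = 11/24.
In a mixed equilibrium the predator is indifferent between hunt Forest and hunt Meadow; this condition fixes q.
  the predator's expected payoff from hunt Forest: q·(-2) + (1−q)·11 = -13q + 11
  the predator's expected payoff from hunt Meadow: q·6 + (1−q)·(-5) = 11q - 5
  -13q + 11 = 11q - 5  ⇒  -24q = -16  ⇒  q = 2/3.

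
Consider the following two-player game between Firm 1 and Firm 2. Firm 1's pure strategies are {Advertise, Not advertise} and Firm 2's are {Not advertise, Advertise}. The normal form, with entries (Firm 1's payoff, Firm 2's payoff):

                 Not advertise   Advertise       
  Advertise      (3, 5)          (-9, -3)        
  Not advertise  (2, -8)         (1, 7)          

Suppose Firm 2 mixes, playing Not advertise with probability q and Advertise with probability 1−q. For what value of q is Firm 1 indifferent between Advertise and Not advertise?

q = 10/11

Set Firm 1's expected payoff from Advertise equal to that from Not advertise:
  Firm 1's payoff from Advertise: q·3 + (1−q)·(-9) = 12q - 9
  Firm 1's payoff from Not advertise: q·2 + (1−q)·1 = q + 1
  12q - 9 = q + 1  ⇒  11q = 10  ⇒  q = 10/11.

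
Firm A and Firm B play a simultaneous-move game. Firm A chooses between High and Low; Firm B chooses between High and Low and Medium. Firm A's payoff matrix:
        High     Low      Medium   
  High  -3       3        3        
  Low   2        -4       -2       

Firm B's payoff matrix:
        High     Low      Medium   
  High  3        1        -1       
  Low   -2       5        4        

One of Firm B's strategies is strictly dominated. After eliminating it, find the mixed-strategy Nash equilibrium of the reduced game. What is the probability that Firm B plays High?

q = 7/12

Firm B's strategy Medium is strictly dominated by Low: 1 > -1 and 5 > 4. Eliminate Medium.
In a mixed equilibrium Firm A is indifferent between High and Low; this condition fixes q.
  Firm A's payoff to High: q·(-3) + (1−q)·3 = -6q + 3
  Firm A's payoff to Low: q·2 + (1−q)·(-4) = 6q - 4
  -6q + 3 = 6q - 4  ⇒  -12q = -7  ⇒  q = 7/12.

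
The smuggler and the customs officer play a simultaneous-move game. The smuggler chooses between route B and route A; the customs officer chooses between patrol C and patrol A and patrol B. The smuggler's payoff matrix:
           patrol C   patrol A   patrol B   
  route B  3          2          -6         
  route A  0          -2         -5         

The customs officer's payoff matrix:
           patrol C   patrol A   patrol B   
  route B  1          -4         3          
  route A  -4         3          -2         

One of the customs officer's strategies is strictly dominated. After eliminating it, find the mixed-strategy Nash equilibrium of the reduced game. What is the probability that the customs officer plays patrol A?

The customs officer's strategy patrol C is strictly dominated by patrol B: 3 > 1 and -2 > -4. Eliminate patrol C.
Set the smuggler's expected payoff from route B equal to that from route A:
  the smuggler's payoff to route B: q·2 + (1−q)·(-6) = 8q - 6
  the smuggler's payoff to route A: q·(-2) + (1−q)·(-5) = 3q - 5
  8q - 6 = 3q - 5  ⇒  5q = 1  ⇒  q = 1/5.

q = 1/5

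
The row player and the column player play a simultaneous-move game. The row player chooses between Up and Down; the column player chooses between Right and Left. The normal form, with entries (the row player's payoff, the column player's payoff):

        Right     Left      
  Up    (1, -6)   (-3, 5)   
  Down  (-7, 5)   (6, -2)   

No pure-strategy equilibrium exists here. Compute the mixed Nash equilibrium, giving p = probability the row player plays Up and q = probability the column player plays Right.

The row player's mix must leave the column player indifferent between Right and Left.
  the column player's expected payoff from Right: p·(-6) + (1−p)·5 = -11p + 5
  the column player's expected payoff from Left: p·5 + (1−p)·(-2) = 7p - 2
  -11p + 5 = 7p - 2  ⇒  -18p = -7  ⇒  p = 7/18.
The column player's mix must leave the row player indifferent between Up and Down.
  the row player's payoff from Up: q·1 + (1−q)·(-3) = 4q - 3
  the row player's payoff from Down: q·(-7) + (1−q)·6 = -13q + 6
  4q - 3 = -13q + 6  ⇒  17q = 9  ⇒  q = 9/17.

p = 7/18, q = 9/17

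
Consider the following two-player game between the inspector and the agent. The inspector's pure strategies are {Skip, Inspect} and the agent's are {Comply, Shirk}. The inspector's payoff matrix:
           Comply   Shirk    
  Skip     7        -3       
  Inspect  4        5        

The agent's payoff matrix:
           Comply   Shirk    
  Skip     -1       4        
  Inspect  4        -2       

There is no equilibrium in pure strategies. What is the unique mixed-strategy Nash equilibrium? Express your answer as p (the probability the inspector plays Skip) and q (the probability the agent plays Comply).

For the agent to be willing to mix, the agent must be indifferent between Comply and Shirk, which pins down the inspector's mix.
  the agent's expected payoff from Comply: p·(-1) + (1−p)·4 = -5p + 4
  the agent's expected payoff from Shirk: p·4 + (1−p)·(-2) = 6p - 2
  -5p + 4 = 6p - 2  ⇒  -11p = -6  ⇒  p = 6/11.
The inspector's indifference between Skip and Inspect determines the agent's mixing probability q:
  the inspector's payoff from Skip: q·7 + (1−q)·(-3) = 10q - 3
  the inspector's payoff from Inspect: q·4 + (1−q)·5 = -q + 5
  10q - 3 = -q + 5  ⇒  11q = 8  ⇒  q = 8/11.

p = 6/11, q = 8/11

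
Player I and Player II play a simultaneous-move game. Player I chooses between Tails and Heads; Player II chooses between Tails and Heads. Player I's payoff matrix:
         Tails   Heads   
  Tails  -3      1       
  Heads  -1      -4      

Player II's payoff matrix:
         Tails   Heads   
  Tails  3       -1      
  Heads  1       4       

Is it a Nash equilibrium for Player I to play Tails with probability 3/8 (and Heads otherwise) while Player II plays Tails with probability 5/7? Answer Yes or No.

Given Player I's mix p = 3/8, Player II's payoff from Tails is 7/4 but from Heads is 17/8. Player II strictly prefers Heads, so Player II would not mix.
So the proposed profile is not a Nash equilibrium.

No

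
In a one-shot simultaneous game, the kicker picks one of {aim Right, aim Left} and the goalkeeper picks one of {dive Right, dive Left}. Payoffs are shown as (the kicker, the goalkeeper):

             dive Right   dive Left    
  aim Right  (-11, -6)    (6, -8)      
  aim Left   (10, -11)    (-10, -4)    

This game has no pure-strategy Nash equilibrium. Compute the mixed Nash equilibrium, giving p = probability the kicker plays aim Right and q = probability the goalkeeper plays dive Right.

Set the goalkeeper's expected payoff from dive Right equal to that from dive Left:
  the goalkeeper's expected payoff from dive Right: p·(-6) + (1−p)·(-11) = 5p - 11
  the goalkeeper's expected payoff from dive Left: p·(-8) + (1−p)·(-4) = -4p - 4
  5p - 11 = -4p - 4  ⇒  9p = 7  ⇒  p = 7/9.
In a mixed equilibrium the kicker is indifferent between aim Right and aim Left; this condition fixes q.
  the kicker's payoff to aim Right: q·(-11) + (1−q)·6 = -17q + 6
  the kicker's payoff to aim Left: q·10 + (1−q)·(-10) = 20q - 10
  -17q + 6 = 20q - 10  ⇒  -37q = -16  ⇒  q = 16/37.

p = 7/9, q = 16/37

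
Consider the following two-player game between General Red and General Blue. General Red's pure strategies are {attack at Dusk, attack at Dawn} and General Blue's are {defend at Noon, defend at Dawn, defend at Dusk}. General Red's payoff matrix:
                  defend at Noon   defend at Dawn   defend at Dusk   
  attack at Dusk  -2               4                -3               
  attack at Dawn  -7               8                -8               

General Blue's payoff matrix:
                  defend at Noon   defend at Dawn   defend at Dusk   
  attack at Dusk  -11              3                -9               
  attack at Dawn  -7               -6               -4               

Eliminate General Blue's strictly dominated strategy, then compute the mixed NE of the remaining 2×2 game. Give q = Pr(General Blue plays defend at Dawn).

q = 5/9

General Blue's strategy defend at Noon is strictly dominated by defend at Dusk: -9 > -11 and -4 > -7. Eliminate defend at Noon.
For General Red to be willing to mix, General Red must be indifferent between attack at Dusk and attack at Dawn, which pins down General Blue's mix.
  General Red's payoff to attack at Dusk: q·4 + (1−q)·(-3) = 7q - 3
  General Red's payoff to attack at Dawn: q·8 + (1−q)·(-8) = 16q - 8
  7q - 3 = 16q - 8  ⇒  -9q = -5  ⇒  q = 5/9.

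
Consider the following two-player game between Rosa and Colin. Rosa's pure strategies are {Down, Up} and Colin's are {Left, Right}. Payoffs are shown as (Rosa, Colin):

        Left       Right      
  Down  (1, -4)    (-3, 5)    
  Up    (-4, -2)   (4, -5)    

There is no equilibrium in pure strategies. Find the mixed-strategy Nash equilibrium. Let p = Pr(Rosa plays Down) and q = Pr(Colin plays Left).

p = 1/4, q = 7/12

For Colin to be willing to mix, Colin must be indifferent between Left and Right, which pins down Rosa's mix.
  Colin's payoff from Left: p·(-4) + (1−p)·(-2) = -2p - 2
  Colin's payoff from Right: p·5 + (1−p)·(-5) = 10p - 5
  -2p - 2 = 10p - 5  ⇒  -12p = -3  ⇒  p = 1/4.
For Rosa to be willing to mix, Rosa must be indifferent between Down and Up, which pins down Colin's mix.
  Rosa's payoff to Down: q·1 + (1−q)·(-3) = 4q - 3
  Rosa's payoff to Up: q·(-4) + (1−q)·4 = -8q + 4
  4q - 3 = -8q + 4  ⇒  12q = 7  ⇒  q = 7/12.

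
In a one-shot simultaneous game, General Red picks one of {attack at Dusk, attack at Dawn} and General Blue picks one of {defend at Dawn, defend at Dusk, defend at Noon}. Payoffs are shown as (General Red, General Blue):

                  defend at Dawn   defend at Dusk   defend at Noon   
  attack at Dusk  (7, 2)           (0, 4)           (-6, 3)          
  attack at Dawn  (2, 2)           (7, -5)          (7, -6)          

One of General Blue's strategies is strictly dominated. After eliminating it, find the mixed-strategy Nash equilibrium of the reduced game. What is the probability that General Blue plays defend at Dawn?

q = 7/12

General Blue's strategy defend at Noon is strictly dominated by defend at Dusk: 4 > 3 and -5 > -6. Eliminate defend at Noon.
Set General Red's expected payoff from attack at Dusk equal to that from attack at Dawn:
  General Red's payoff to attack at Dusk: q·7 + (1−q)·0 = 7q
  General Red's payoff to attack at Dawn: q·2 + (1−q)·7 = -5q + 7
  7q = -5q + 7  ⇒  12q = 7  ⇒  q = 7/12.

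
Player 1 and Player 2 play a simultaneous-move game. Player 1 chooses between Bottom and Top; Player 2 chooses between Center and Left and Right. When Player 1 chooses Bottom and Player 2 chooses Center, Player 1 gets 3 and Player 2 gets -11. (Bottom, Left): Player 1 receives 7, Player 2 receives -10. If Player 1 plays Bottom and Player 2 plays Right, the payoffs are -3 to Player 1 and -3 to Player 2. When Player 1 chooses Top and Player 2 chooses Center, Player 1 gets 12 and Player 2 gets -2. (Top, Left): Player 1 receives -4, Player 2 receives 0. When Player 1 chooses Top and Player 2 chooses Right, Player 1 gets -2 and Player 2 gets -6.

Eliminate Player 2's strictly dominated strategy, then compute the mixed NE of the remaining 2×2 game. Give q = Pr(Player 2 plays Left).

Player 2's strategy Center is strictly dominated by Left: -10 > -11 and 0 > -2. Eliminate Center.
Player 1's indifference between Bottom and Top determines Player 2's mixing probability q:
  Player 1's payoff to Bottom: q·7 + (1−q)·(-3) = 10q - 3
  Player 1's payoff to Top: q·(-4) + (1−q)·(-2) = -2q - 2
  10q - 3 = -2q - 2  ⇒  12q = 1  ⇒  q = 1/12.

q = 1/12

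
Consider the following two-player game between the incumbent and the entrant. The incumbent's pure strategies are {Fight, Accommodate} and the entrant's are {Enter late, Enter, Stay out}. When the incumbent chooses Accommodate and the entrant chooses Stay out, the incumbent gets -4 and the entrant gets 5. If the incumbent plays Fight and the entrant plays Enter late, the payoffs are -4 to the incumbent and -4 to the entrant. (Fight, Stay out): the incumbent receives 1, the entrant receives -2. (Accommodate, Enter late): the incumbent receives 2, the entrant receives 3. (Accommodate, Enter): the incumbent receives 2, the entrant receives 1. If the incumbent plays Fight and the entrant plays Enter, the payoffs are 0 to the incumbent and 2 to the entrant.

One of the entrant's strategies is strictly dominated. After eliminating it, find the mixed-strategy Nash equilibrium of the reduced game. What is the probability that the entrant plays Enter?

The entrant's strategy Enter late is strictly dominated by Stay out: -2 > -4 and 5 > 3. Eliminate Enter late.
The incumbent's indifference between Fight and Accommodate determines the entrant's mixing probability q:
  the incumbent's expected payoff from Fight: q·0 + (1−q)·1 = -q + 1
  the incumbent's expected payoff from Accommodate: q·2 + (1−q)·(-4) = 6q - 4
  -q + 1 = 6q - 4  ⇒  -7q = -5  ⇒  q = 5/7.

q = 5/7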